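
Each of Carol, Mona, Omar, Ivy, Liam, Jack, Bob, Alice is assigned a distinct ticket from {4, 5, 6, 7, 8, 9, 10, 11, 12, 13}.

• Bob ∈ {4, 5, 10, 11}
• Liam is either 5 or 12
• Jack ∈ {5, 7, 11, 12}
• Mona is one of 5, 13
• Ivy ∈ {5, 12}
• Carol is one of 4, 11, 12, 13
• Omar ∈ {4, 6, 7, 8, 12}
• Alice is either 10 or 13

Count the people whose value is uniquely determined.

3

The 2 variables Ivy and Liam are confined to {5, 12}, which locks those values in; drop them from Carol, Mona, Omar, Jack, Bob.
Mona must be 13 (only option left). Remove 13 from Carol, Alice.
That leaves Alice = 10. Eliminate 10 elsewhere: Bob.
Carol and Bob between them cover only {4, 11} — a naked pair. Remove those values from Omar, Jack.
Jack must be 7 (only option left). Strike 7 from Omar.
Determined: Mona=13, Jack=7, Alice=10. The other people each still have more than one consistent value. That makes 3.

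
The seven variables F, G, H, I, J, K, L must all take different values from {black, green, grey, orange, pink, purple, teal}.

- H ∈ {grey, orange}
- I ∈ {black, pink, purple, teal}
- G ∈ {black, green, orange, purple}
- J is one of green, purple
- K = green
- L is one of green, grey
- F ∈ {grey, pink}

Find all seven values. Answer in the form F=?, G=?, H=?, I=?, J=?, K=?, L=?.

K's domain is down to {green}, so K = green. So G, J, L can't be green.
L's domain is down to {grey}, so L = grey. Remove grey from F, H.
F's domain is down to {pink}, so F = pink. Eliminate pink elsewhere: I.
That leaves H = orange. Eliminate orange elsewhere: G.
J has just one choice, so J = purple. Remove purple from G, I.
G's domain is down to {black}, so G = black. Eliminate black elsewhere: I.
I must be teal (only option left).

F=pink, G=black, H=orange, I=teal, J=purple, K=green, L=grey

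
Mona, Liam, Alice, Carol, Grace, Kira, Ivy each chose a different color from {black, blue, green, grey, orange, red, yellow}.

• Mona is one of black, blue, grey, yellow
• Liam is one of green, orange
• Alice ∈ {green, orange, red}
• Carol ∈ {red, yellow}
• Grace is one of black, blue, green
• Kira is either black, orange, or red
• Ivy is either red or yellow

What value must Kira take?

black

Among the 7 variables, grey fits only Mona (and all 7 values in {black, blue, green, grey, orange, red, yellow} must be used), so Mona = grey.
Among the 6 still-open variables, blue fits only Grace (and all 6 values in {black, blue, green, orange, red, yellow} must be used), so Grace = blue.
The 5 still-open variables draw from only 5 values {black, green, orange, red, yellow}, so each is used; only Kira can be black, hence Kira = black.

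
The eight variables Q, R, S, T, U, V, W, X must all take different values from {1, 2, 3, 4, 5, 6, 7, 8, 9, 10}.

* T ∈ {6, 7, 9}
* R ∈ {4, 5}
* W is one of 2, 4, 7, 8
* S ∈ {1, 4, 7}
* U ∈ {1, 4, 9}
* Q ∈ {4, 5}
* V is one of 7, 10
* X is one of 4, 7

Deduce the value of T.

Q and R between them cover only {4, 5} — a naked pair. Remove those values from S, U, W, X.
X must be 7 (only option left). Eliminate 7 elsewhere: S, T, V, W.
S has just one choice, so S = 1. Eliminate 1 elsewhere: U.
U has just one choice, so U = 9. Eliminate 9 elsewhere: T.
So T = 6.

6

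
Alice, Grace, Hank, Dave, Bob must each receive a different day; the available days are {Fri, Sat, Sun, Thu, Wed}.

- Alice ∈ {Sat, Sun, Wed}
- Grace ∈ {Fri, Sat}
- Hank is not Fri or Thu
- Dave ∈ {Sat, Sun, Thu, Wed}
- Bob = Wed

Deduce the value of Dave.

Thu

Bob must be Wed (only option left). Strike Wed from Alice, Hank, Dave.
Among the 4 still-open variables, Fri fits only Grace (and all 4 values in {Fri, Sat, Sun, Thu} must be used), so Grace = Fri.
The 3 still-open variables draw from only 3 values {Sat, Sun, Thu}, so each is used; only Dave can be Thu, hence Dave = Thu.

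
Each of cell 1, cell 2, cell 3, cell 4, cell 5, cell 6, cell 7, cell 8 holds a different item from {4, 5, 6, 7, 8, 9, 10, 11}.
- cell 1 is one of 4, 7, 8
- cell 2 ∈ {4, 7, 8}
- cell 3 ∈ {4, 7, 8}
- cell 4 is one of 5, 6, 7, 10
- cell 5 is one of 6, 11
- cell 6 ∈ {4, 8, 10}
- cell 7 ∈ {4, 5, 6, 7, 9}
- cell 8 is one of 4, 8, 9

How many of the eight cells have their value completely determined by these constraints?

3

The 8 variables together cover exactly {4, 5, 6, 7, 8, 9, 10, 11} — 8 values for 8 variables — and 11 appears only in cell 5's list, so cell 5 = 11.
The 3 variables cell 1, cell 2, cell 3 are confined to {4, 7, 8}, which locks those values in; drop them from cell 4, cell 6, cell 7, cell 8.
cell 6 has just one choice, so cell 6 = 10. Strike 10 from cell 4.
That leaves cell 8 = 9. So cell 7 can't be 9.
Determined: cell 5=11, cell 6=10, cell 8=9. The other cells each still have more than one consistent value. That makes 3.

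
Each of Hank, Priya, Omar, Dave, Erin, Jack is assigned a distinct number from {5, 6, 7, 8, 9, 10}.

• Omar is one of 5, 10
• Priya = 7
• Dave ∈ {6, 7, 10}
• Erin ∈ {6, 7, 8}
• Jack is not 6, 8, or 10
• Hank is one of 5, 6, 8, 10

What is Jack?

Priya must be 7 (only option left). Strike 7 from Dave, Erin, Jack.
Among the 5 still-open variables, 9 fits only Jack (and all 5 values in {5, 6, 8, 9, 10} must be used), so Jack = 9.

9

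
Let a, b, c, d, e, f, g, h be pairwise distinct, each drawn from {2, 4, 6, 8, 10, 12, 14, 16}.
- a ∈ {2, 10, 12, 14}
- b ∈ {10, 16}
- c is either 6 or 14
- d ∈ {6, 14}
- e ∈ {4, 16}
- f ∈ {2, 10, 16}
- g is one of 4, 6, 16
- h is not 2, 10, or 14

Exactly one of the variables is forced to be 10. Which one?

Among the 8 variables, 8 fits only h (and all 8 values in {2, 4, 6, 8, 10, 12, 14, 16} must be used), so h = 8.
The 7 still-open variables together cover exactly {2, 4, 6, 10, 12, 14, 16} — 7 values for 7 variables — and 12 appears only in a's list, so a = 12.
The 6 still-open variables draw from only 6 values {2, 4, 6, 10, 14, 16}, so each is used; only f can be 2, hence f = 2.
Among the 5 still-open variables, 10 fits only b (and all 5 values in {4, 6, 10, 14, 16} must be used), so b = 10.

b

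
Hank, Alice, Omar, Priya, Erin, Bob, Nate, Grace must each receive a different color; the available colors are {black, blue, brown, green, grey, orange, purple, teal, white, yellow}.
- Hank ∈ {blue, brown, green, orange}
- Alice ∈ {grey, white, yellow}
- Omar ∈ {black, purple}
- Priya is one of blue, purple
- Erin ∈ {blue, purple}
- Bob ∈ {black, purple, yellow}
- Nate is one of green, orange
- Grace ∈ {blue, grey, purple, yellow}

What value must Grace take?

grey

Priya and Erin between them cover only {blue, purple} — a naked pair. Remove those values from Hank, Omar, Bob, Grace.
Omar must be black (only option left). Strike black from Bob.
Bob's domain is down to {yellow}, so Bob = yellow. Eliminate yellow elsewhere: Alice, Grace.
So Grace = grey.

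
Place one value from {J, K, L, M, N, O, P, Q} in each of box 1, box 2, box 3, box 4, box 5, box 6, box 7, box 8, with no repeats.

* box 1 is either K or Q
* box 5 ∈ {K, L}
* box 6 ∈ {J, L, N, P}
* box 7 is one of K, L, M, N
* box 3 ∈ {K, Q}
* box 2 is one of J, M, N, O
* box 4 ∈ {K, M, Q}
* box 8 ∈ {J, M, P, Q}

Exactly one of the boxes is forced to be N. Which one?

The 8 variables together cover exactly {J, K, L, M, N, O, P, Q} — 8 values for 8 variables — and O appears only in box 2's list, so box 2 = O.
The 2 variables box 1 and box 3 are confined to {K, Q}, which locks those values in; drop them from box 4, box 5, box 7, box 8.
That leaves box 4 = M. Remove M from box 7, box 8.
box 5 must be L (only option left). So box 6, box 7 can't be L.
So N goes to box 7.

box 7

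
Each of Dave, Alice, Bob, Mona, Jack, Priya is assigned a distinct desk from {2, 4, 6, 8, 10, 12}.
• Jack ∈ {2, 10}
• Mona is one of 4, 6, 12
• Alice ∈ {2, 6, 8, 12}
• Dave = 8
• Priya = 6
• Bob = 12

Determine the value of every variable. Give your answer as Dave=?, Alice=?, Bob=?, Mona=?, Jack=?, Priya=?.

Dave=8, Alice=2, Bob=12, Mona=4, Jack=10, Priya=6

Dave's domain is down to {8}, so Dave = 8. So Alice can't be 8.
Bob has just one choice, so Bob = 12. Remove 12 from Alice, Mona.
That leaves Priya = 6. Strike 6 from Alice, Mona.
Alice has just one choice, so Alice = 2. Remove 2 from Jack.
Mona's domain is down to {4}, so Mona = 4.
Jack has just one choice, so Jack = 10.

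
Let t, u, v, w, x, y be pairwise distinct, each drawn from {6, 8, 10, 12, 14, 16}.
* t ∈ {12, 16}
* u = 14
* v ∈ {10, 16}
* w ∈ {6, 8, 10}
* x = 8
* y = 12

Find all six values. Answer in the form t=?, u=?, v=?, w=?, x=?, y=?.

t=16, u=14, v=10, w=6, x=8, y=12

u's domain is down to {14}, so u = 14.
x has just one choice, so x = 8. Remove 8 from w.
y's domain is down to {12}, so y = 12. Eliminate 12 elsewhere: t.
t's domain is down to {16}, so t = 16. So v can't be 16.
v must be 10 (only option left). Remove 10 from w.
w must be 6 (only option left).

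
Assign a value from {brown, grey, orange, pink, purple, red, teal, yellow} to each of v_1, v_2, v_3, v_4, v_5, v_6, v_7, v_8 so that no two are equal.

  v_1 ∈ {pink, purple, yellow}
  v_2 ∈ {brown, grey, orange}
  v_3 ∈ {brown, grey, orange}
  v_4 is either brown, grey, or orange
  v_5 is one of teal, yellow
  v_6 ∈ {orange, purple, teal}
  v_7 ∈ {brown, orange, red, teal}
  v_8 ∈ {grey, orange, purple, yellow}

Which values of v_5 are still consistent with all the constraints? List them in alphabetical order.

Among the 8 variables, pink fits only v_1 (and all 8 values in {brown, grey, orange, pink, purple, red, teal, yellow} must be used), so v_1 = pink.
The 7 still-open variables together cover exactly {brown, grey, orange, purple, red, teal, yellow} — 7 values for 7 variables — and red appears only in v_7's list, so v_7 = red.
The 3 variables v_2, v_3, v_4 are confined to {brown, grey, orange}, which locks those values in; drop them from v_6, v_8.
No further eliminations apply; v_5 can still be any of teal, yellow.

teal, yellow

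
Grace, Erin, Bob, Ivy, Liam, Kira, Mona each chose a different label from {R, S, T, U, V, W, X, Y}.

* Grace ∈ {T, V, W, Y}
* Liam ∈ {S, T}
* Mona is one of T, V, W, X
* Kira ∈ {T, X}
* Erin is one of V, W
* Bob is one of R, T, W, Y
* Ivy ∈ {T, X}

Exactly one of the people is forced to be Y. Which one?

Grace

The 7 variables draw from only 7 values {R, S, T, V, W, X, Y}, so each is used; only Bob can be R, hence Bob = R.
The 6 still-open variables draw from only 6 values {S, T, V, W, X, Y}, so each is used; only Liam can be S, hence Liam = S.
The 5 still-open variables together cover exactly {T, V, W, X, Y} — 5 values for 5 variables — and Y appears only in Grace's list, so Grace = Y.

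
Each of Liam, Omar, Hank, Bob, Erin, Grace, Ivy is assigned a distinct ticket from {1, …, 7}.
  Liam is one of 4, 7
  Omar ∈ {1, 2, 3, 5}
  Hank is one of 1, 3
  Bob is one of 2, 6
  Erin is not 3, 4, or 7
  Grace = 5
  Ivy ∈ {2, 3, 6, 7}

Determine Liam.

4

Grace must be 5 (only option left). Remove 5 from Omar, Erin.
Among the 6 still-open variables, 4 fits only Liam (and all 6 values in {1, 2, 3, 4, 6, 7} must be used), so Liam = 4.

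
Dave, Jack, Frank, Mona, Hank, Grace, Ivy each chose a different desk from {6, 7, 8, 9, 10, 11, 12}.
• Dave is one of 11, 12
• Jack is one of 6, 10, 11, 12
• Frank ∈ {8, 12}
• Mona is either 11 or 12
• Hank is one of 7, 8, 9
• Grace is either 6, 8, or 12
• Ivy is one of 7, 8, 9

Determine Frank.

The 7 variables together cover exactly {6, 7, 8, 9, 10, 11, 12} — 7 values for 7 variables — and 10 appears only in Jack's list, so Jack = 10.
Among the 6 still-open variables, 6 fits only Grace (and all 6 values in {6, 7, 8, 9, 11, 12} must be used), so Grace = 6.
The 2 variables Dave and Mona are confined to {11, 12}, which locks those values in; drop them from Frank.
So Frank = 8.

8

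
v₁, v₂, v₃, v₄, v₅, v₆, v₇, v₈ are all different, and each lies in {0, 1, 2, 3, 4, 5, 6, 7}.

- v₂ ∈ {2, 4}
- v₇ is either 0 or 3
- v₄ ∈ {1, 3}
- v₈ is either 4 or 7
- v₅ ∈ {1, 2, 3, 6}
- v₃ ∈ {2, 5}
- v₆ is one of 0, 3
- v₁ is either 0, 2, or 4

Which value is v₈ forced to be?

7

The 8 variables draw from only 8 values {0, 1, 2, 3, 4, 5, 6, 7}, so each is used; only v₃ can be 5, hence v₃ = 5.
Among the 7 still-open variables, 6 fits only v₅ (and all 7 values in {0, 1, 2, 3, 4, 6, 7} must be used), so v₅ = 6.
The 6 still-open variables draw from only 6 values {0, 1, 2, 3, 4, 7}, so each is used; only v₄ can be 1, hence v₄ = 1.
The 5 still-open variables together cover exactly {0, 2, 3, 4, 7} — 5 values for 5 variables — and 7 appears only in v₈'s list, so v₈ = 7.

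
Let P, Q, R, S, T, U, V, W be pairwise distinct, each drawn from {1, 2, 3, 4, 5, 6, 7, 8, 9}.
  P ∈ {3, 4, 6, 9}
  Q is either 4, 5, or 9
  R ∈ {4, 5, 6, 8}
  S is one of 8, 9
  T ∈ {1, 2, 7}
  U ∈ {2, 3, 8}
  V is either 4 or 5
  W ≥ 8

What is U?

2

S and W between them cover only {8, 9} — a naked pair. Remove those values from P, Q, R, U.
Q and V between them cover only {4, 5} — a naked pair. Remove those values from P, R.
That leaves R = 6. So P can't be 6.
P's domain is down to {3}, so P = 3. Remove 3 from U.
So U = 2.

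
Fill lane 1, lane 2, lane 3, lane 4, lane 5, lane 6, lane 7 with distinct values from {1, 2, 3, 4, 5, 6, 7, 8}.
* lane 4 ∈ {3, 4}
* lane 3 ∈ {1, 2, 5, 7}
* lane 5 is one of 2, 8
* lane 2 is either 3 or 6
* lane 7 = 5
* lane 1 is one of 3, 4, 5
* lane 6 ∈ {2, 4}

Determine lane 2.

lane 7 has just one choice, so lane 7 = 5. Eliminate 5 elsewhere: lane 1, lane 3.
The 2 variables lane 1 and lane 4 are confined to {3, 4}, which locks those values in; drop them from lane 2, lane 6.
So lane 2 = 6.

6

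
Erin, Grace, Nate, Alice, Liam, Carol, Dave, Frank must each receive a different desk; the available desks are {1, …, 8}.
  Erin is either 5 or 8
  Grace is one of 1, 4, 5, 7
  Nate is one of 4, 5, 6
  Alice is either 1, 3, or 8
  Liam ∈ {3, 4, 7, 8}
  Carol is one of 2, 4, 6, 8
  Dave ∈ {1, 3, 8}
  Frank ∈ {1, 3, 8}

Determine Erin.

Among the 8 variables, 2 fits only Carol (and all 8 values in {1, 2, 3, 4, 5, 6, 7, 8} must be used), so Carol = 2.
Among the 7 still-open variables, 6 fits only Nate (and all 7 values in {1, 3, 4, 5, 6, 7, 8} must be used), so Nate = 6.
Alice, Dave, Frank between them cover only {1, 3, 8} — a naked triple. Remove those values from Erin, Grace, Liam.
So Erin = 5.

5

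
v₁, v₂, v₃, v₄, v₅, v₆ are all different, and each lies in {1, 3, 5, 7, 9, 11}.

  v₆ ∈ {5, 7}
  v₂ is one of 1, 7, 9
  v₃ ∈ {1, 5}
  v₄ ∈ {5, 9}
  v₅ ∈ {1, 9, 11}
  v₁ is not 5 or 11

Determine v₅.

The 6 variables together cover exactly {1, 3, 5, 7, 9, 11} — 6 values for 6 variables — and 3 appears only in v₁'s list, so v₁ = 3.
Among the 5 still-open variables, 11 fits only v₅ (and all 5 values in {1, 5, 7, 9, 11} must be used), so v₅ = 11.

11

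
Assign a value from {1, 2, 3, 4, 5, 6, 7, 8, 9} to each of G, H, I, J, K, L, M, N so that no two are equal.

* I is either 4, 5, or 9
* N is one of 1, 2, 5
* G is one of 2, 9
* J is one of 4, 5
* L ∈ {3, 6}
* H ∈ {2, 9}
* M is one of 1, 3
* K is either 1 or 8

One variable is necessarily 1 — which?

N

The 8 variables together cover exactly {1, 2, 3, 4, 5, 6, 8, 9} — 8 values for 8 variables — and 6 appears only in L's list, so L = 6.
The 7 still-open variables together cover exactly {1, 2, 3, 4, 5, 8, 9} — 7 values for 7 variables — and 3 appears only in M's list, so M = 3.
Among the 6 still-open variables, 8 fits only K (and all 6 values in {1, 2, 4, 5, 8, 9} must be used), so K = 8.
The 5 still-open variables together cover exactly {1, 2, 4, 5, 9} — 5 values for 5 variables — and 1 appears only in N's list, so N = 1.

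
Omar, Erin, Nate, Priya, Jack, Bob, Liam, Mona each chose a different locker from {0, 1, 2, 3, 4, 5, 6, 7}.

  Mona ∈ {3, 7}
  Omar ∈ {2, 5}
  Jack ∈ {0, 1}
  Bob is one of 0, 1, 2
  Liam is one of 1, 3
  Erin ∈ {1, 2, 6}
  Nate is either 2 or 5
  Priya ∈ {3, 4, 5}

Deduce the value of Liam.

3

The 8 variables together cover exactly {0, 1, 2, 3, 4, 5, 6, 7} — 8 values for 8 variables — and 4 appears only in Priya's list, so Priya = 4.
The 7 still-open variables together cover exactly {0, 1, 2, 3, 5, 6, 7} — 7 values for 7 variables — and 6 appears only in Erin's list, so Erin = 6.
The 6 still-open variables together cover exactly {0, 1, 2, 3, 5, 7} — 6 values for 6 variables — and 7 appears only in Mona's list, so Mona = 7.
The 5 still-open variables draw from only 5 values {0, 1, 2, 3, 5}, so each is used; only Liam can be 3, hence Liam = 3.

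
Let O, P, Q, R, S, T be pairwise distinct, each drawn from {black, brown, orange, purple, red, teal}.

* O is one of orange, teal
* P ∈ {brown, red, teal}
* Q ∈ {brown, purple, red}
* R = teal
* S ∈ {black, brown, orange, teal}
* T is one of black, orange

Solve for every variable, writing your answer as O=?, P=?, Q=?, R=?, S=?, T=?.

R's domain is down to {teal}, so R = teal. Eliminate teal elsewhere: O, P, S.
That leaves O = orange. So S, T can't be orange.
T must be black (only option left). So S can't be black.
S has just one choice, so S = brown. Strike brown from P, Q.
P must be red (only option left). Strike red from Q.
That leaves Q = purple.

O=orange, P=red, Q=purple, R=teal, S=brown, T=black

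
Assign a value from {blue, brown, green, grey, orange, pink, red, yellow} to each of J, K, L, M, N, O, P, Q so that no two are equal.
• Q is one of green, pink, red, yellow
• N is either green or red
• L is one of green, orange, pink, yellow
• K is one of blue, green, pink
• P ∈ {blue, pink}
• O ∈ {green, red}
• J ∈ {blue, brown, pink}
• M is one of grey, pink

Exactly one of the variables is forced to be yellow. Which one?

Q

The 8 variables draw from only 8 values {blue, brown, green, grey, orange, pink, red, yellow}, so each is used; only J can be brown, hence J = brown.
The 7 still-open variables together cover exactly {blue, green, grey, orange, pink, red, yellow} — 7 values for 7 variables — and grey appears only in M's list, so M = grey.
The 6 still-open variables together cover exactly {blue, green, orange, pink, red, yellow} — 6 values for 6 variables — and orange appears only in L's list, so L = orange.
Among the 5 still-open variables, yellow fits only Q (and all 5 values in {blue, green, pink, red, yellow} must be used), so Q = yellow.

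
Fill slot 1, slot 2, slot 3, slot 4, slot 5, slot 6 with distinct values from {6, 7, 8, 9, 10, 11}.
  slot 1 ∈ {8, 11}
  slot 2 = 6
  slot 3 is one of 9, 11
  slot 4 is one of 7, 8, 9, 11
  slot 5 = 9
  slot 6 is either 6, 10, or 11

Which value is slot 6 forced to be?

slot 2 has just one choice, so slot 2 = 6. Remove 6 from slot 6.
slot 5 must be 9 (only option left). Strike 9 from slot 3, slot 4.
slot 3 must be 11 (only option left). So slot 1, slot 4, slot 6 can't be 11.
So slot 6 = 10.

10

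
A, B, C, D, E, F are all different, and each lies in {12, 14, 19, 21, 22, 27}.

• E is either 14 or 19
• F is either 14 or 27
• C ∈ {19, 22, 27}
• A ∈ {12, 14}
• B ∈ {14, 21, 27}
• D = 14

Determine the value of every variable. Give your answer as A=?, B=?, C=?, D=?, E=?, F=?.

D's domain is down to {14}, so D = 14. So A, B, E, F can't be 14.
E has just one choice, so E = 19. So C can't be 19.
F has just one choice, so F = 27. So B, C can't be 27.
A's domain is down to {12}, so A = 12.
That leaves B = 21.
C must be 22 (only option left).

A=12, B=21, C=22, D=14, E=19, F=27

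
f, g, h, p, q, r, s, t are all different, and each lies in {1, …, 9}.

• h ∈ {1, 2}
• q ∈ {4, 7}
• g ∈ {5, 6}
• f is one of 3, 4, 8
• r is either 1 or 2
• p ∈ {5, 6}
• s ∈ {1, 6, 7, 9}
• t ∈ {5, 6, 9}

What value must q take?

g and p between them cover only {5, 6} — a naked pair. Remove those values from s, t.
t must be 9 (only option left). Remove 9 from s.
h and r share exactly the 2 values {1, 2}; by pigeonhole those values go to them, so strike 1, 2 from s.
That leaves s = 7. Strike 7 from q.
So q = 4.

4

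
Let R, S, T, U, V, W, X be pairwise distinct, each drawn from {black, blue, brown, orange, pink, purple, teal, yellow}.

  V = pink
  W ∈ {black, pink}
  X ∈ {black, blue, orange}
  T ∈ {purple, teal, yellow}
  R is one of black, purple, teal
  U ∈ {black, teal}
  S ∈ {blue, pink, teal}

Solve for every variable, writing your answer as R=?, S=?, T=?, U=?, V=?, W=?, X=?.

V has just one choice, so V = pink. So S, W can't be pink.
W has just one choice, so W = black. Strike black from R, U, X.
U's domain is down to {teal}, so U = teal. Remove teal from R, S, T.
R has just one choice, so R = purple. So T can't be purple.
That leaves S = blue. Remove blue from X.
T must be yellow (only option left).
That leaves X = orange.

R=purple, S=blue, T=yellow, U=teal, V=pink, W=black, X=orange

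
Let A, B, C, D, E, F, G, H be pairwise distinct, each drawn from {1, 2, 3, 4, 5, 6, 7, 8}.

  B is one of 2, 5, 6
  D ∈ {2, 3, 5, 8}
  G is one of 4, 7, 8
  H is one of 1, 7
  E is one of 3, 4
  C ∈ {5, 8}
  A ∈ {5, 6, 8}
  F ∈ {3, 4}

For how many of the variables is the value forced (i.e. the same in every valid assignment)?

The 8 variables together cover exactly {1, 2, 3, 4, 5, 6, 7, 8} — 8 values for 8 variables — and 1 appears only in H's list, so H = 1.
The 7 still-open variables together cover exactly {2, 3, 4, 5, 6, 7, 8} — 7 values for 7 variables — and 7 appears only in G's list, so G = 7.
E and F share exactly the 2 values {3, 4}; by pigeonhole those values go to them, so strike 3, 4 from D.
Determined: G=7, H=1. The other variables each still have more than one consistent value. That makes 2.

2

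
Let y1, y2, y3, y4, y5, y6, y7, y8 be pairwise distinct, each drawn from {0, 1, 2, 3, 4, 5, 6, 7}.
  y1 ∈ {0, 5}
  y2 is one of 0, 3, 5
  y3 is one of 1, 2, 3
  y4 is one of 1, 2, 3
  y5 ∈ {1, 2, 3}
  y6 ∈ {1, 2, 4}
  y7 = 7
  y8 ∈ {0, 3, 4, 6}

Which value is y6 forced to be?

4

y7's domain is down to {7}, so y7 = 7.
The 7 still-open variables draw from only 7 values {0, 1, 2, 3, 4, 5, 6}, so each is used; only y8 can be 6, hence y8 = 6.
The 6 still-open variables draw from only 6 values {0, 1, 2, 3, 4, 5}, so each is used; only y6 can be 4, hence y6 = 4.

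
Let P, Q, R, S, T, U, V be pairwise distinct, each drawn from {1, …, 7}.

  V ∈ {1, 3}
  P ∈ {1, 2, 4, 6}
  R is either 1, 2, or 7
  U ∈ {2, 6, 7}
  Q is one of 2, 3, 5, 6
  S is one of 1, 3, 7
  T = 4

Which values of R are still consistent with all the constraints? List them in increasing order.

T's domain is down to {4}, so T = 4. Remove 4 from P.
The 6 still-open variables together cover exactly {1, 2, 3, 5, 6, 7} — 6 values for 6 variables — and 5 appears only in Q's list, so Q = 5.
No further eliminations apply; R can still be any of 1, 2, 7.

1, 2, 7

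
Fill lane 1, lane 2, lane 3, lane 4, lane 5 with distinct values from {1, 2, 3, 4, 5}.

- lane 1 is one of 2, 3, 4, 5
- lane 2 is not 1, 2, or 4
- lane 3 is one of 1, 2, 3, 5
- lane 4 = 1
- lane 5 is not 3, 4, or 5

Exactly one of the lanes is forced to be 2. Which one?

lane 4 must be 1 (only option left). Strike 1 from lane 3, lane 5.
So 2 goes to lane 5.

lane 5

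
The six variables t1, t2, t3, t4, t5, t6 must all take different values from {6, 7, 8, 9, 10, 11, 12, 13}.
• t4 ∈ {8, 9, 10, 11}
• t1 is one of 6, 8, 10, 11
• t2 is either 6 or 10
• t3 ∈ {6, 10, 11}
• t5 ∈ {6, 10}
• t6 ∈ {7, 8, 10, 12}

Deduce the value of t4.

9

The 2 variables t2 and t5 are confined to {6, 10}, which locks those values in; drop them from t1, t3, t4, t6.
t3 has just one choice, so t3 = 11. So t1, t4 can't be 11.
t1 has just one choice, so t1 = 8. Eliminate 8 elsewhere: t4, t6.
So t4 = 9.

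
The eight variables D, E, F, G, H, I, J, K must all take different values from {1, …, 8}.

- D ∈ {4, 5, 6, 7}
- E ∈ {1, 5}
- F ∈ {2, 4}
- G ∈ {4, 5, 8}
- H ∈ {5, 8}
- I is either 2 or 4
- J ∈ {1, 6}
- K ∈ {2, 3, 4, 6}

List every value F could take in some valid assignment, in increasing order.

2, 4

The 8 variables draw from only 8 values {1, 2, 3, 4, 5, 6, 7, 8}, so each is used; only K can be 3, hence K = 3.
The 7 still-open variables draw from only 7 values {1, 2, 4, 5, 6, 7, 8}, so each is used; only D can be 7, hence D = 7.
Among the 6 still-open variables, 6 fits only J (and all 6 values in {1, 2, 4, 5, 6, 8} must be used), so J = 6.
Among the 5 still-open variables, 1 fits only E (and all 5 values in {1, 2, 4, 5, 8} must be used), so E = 1.
F and I between them cover only {2, 4} — a naked pair. Remove those values from G.
No further eliminations apply; F can still be any of 2, 4.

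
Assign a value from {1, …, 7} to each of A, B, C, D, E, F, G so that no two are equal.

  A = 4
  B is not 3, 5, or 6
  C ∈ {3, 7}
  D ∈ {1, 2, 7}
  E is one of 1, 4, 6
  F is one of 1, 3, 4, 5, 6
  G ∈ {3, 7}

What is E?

A has just one choice, so A = 4. So B, E, F can't be 4.
The 6 still-open variables together cover exactly {1, 2, 3, 5, 6, 7} — 6 values for 6 variables — and 5 appears only in F's list, so F = 5.
Among the 5 still-open variables, 6 fits only E (and all 5 values in {1, 2, 3, 6, 7} must be used), so E = 6.

6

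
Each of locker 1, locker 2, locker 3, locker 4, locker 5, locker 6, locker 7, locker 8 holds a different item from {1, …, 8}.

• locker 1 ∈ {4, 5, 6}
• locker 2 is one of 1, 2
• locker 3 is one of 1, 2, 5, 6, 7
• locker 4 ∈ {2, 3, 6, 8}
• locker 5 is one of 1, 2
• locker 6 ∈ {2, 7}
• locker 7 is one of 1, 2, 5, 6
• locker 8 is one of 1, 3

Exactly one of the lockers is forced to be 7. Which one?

Among the 8 variables, 4 fits only locker 1 (and all 8 values in {1, 2, 3, 4, 5, 6, 7, 8} must be used), so locker 1 = 4.
The 7 still-open variables draw from only 7 values {1, 2, 3, 5, 6, 7, 8}, so each is used; only locker 4 can be 8, hence locker 4 = 8.
The 6 still-open variables draw from only 6 values {1, 2, 3, 5, 6, 7}, so each is used; only locker 8 can be 3, hence locker 8 = 3.
The 2 variables locker 2 and locker 5 are confined to {1, 2}, which locks those values in; drop them from locker 3, locker 6, locker 7.
So 7 goes to locker 6.

locker 6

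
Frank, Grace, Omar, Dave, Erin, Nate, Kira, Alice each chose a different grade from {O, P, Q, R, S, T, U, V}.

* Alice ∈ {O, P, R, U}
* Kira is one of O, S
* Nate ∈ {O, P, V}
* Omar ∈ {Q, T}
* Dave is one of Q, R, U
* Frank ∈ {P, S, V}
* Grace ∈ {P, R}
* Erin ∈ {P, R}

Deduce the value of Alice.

Among the 8 variables, T fits only Omar (and all 8 values in {O, P, Q, R, S, T, U, V} must be used), so Omar = T.
Among the 7 still-open variables, Q fits only Dave (and all 7 values in {O, P, Q, R, S, U, V} must be used), so Dave = Q.
Among the 6 still-open variables, U fits only Alice (and all 6 values in {O, P, R, S, U, V} must be used), so Alice = U.

U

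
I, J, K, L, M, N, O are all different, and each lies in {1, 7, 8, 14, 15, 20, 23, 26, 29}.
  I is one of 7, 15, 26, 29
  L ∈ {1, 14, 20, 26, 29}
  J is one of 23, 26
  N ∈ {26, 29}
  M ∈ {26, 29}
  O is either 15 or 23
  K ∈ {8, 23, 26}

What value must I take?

7

M and N share exactly the 2 values {26, 29}; by pigeonhole those values go to them, so strike 26, 29 from I, J, K, L.
J's domain is down to {23}, so J = 23. So K, O can't be 23.
K has just one choice, so K = 8.
That leaves O = 15. Remove 15 from I.
So I = 7.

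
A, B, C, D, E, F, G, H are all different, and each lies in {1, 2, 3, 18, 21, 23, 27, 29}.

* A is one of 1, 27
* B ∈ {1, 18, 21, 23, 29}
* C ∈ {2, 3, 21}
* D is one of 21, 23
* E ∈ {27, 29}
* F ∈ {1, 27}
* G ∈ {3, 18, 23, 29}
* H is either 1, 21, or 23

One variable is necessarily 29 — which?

E

The 8 variables together cover exactly {1, 2, 3, 18, 21, 23, 27, 29} — 8 values for 8 variables — and 2 appears only in C's list, so C = 2.
The 7 still-open variables draw from only 7 values {1, 3, 18, 21, 23, 27, 29}, so each is used; only G can be 3, hence G = 3.
The 6 still-open variables together cover exactly {1, 18, 21, 23, 27, 29} — 6 values for 6 variables — and 18 appears only in B's list, so B = 18.
The 5 still-open variables draw from only 5 values {1, 21, 23, 27, 29}, so each is used; only E can be 29, hence E = 29.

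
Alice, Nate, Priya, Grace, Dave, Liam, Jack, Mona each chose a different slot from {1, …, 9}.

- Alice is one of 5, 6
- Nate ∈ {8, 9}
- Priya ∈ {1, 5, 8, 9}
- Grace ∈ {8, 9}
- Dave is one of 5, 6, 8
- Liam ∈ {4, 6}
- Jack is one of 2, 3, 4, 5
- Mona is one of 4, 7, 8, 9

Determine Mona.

The 2 variables Nate and Grace are confined to {8, 9}, which locks those values in; drop them from Priya, Dave, Mona.
The 2 variables Alice and Dave are confined to {5, 6}, which locks those values in; drop them from Priya, Liam, Jack.
Priya has just one choice, so Priya = 1.
That leaves Liam = 4. Strike 4 from Jack, Mona.
So Mona = 7.

7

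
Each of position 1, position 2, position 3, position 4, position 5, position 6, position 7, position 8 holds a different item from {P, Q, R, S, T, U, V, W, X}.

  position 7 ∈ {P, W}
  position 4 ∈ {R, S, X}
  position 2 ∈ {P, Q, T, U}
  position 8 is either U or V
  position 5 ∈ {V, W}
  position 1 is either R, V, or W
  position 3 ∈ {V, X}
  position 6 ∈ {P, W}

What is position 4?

position 6 and position 7 between them cover only {P, W} — a naked pair. Remove those values from position 1, position 2, position 5.
position 5's domain is down to {V}, so position 5 = V. Strike V from position 1, position 3, position 8.
position 8 has just one choice, so position 8 = U. Strike U from position 2.
position 1 has just one choice, so position 1 = R. Remove R from position 4.
position 3's domain is down to {X}, so position 3 = X. Strike X from position 4.
So position 4 = S.

S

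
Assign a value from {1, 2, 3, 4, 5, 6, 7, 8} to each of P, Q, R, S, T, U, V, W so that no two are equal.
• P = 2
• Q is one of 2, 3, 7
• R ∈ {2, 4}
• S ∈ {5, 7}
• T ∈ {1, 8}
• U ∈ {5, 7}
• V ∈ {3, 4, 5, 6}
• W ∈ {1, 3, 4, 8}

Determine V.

P's domain is down to {2}, so P = 2. Remove 2 from Q, R.
R must be 4 (only option left). Strike 4 from V, W.
The 6 still-open variables together cover exactly {1, 3, 5, 6, 7, 8} — 6 values for 6 variables — and 6 appears only in V's list, so V = 6.

6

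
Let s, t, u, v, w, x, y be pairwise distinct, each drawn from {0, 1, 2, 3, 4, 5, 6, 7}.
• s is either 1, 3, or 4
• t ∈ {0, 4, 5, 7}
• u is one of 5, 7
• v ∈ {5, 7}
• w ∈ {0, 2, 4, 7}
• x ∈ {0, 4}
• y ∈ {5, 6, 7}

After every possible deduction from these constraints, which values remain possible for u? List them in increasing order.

5, 7

u and v share exactly the 2 values {5, 7}; by pigeonhole those values go to them, so strike 5, 7 from t, w, y.
y must be 6 (only option left).
t and x share exactly the 2 values {0, 4}; by pigeonhole those values go to them, so strike 0, 4 from s, w.
w must be 2 (only option left).
No further eliminations apply; u can still be any of 5, 7.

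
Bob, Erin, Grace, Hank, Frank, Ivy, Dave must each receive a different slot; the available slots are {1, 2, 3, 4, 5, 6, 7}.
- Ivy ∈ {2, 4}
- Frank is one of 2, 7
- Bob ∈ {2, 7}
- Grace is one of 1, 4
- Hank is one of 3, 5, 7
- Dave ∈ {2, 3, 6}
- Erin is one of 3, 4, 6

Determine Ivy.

4

Among the 7 variables, 1 fits only Grace (and all 7 values in {1, 2, 3, 4, 5, 6, 7} must be used), so Grace = 1.
The 6 still-open variables together cover exactly {2, 3, 4, 5, 6, 7} — 6 values for 6 variables — and 5 appears only in Hank's list, so Hank = 5.
Bob and Frank between them cover only {2, 7} — a naked pair. Remove those values from Ivy, Dave.
So Ivy = 4.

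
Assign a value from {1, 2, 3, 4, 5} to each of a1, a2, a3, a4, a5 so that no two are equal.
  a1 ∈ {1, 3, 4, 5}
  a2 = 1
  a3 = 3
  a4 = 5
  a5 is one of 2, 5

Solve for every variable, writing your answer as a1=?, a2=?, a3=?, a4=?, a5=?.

a2's domain is down to {1}, so a2 = 1. Strike 1 from a1.
a3 must be 3 (only option left). Eliminate 3 elsewhere: a1.
That leaves a4 = 5. Eliminate 5 elsewhere: a1, a5.
a5 must be 2 (only option left).
a1 must be 4 (only option left).

a1=4, a2=1, a3=3, a4=5, a5=2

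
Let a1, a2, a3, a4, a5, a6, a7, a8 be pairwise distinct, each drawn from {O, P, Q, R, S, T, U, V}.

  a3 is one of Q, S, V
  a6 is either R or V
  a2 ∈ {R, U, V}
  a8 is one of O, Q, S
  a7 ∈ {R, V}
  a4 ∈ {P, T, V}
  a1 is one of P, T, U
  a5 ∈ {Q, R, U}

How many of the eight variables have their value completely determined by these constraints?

Among the 8 variables, O fits only a8 (and all 8 values in {O, P, Q, R, S, T, U, V} must be used), so a8 = O.
The 7 still-open variables draw from only 7 values {P, Q, R, S, T, U, V}, so each is used; only a3 can be S, hence a3 = S.
Among the 6 still-open variables, Q fits only a5 (and all 6 values in {P, Q, R, T, U, V} must be used), so a5 = Q.
a6 and a7 share exactly the 2 values {R, V}; by pigeonhole those values go to them, so strike R, V from a2, a4.
a2's domain is down to {U}, so a2 = U. Eliminate U elsewhere: a1.
Determined: a2=U, a3=S, a5=Q, a8=O. The other variables each still have more than one consistent value. That makes 4.

4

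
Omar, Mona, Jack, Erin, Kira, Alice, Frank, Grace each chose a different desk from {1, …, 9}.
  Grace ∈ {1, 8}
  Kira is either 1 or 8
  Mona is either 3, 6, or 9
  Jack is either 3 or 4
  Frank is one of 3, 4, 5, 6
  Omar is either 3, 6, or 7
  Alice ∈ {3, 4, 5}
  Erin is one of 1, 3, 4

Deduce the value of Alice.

5

The 8 variables draw from only 8 values {1, 3, 4, 5, 6, 7, 8, 9}, so each is used; only Omar can be 7, hence Omar = 7.
Among the 7 still-open variables, 9 fits only Mona (and all 7 values in {1, 3, 4, 5, 6, 8, 9} must be used), so Mona = 9.
The 6 still-open variables together cover exactly {1, 3, 4, 5, 6, 8} — 6 values for 6 variables — and 6 appears only in Frank's list, so Frank = 6.
The 5 still-open variables together cover exactly {1, 3, 4, 5, 8} — 5 values for 5 variables — and 5 appears only in Alice's list, so Alice = 5.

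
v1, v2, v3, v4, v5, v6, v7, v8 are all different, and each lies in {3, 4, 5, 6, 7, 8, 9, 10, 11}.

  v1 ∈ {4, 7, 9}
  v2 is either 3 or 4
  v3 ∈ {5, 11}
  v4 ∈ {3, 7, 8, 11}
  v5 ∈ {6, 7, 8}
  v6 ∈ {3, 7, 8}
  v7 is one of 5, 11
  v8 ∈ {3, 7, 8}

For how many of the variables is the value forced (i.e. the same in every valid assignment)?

3

The 8 variables together cover exactly {3, 4, 5, 6, 7, 8, 9, 11} — 8 values for 8 variables — and 6 appears only in v5's list, so v5 = 6.
Among the 7 still-open variables, 9 fits only v1 (and all 7 values in {3, 4, 5, 7, 8, 9, 11} must be used), so v1 = 9.
Among the 6 still-open variables, 4 fits only v2 (and all 6 values in {3, 4, 5, 7, 8, 11} must be used), so v2 = 4.
v3 and v7 between them cover only {5, 11} — a naked pair. Remove those values from v4.
Determined: v1=9, v2=4, v5=6. The other variables each still have more than one consistent value. That makes 3.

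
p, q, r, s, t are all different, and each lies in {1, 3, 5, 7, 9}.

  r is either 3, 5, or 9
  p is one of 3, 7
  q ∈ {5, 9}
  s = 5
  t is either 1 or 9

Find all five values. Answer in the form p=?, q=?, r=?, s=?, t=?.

s must be 5 (only option left). Remove 5 from q, r.
q's domain is down to {9}, so q = 9. So r, t can't be 9.
r has just one choice, so r = 3. Remove 3 from p.
t's domain is down to {1}, so t = 1.
That leaves p = 7.

p=7, q=9, r=3, s=5, t=1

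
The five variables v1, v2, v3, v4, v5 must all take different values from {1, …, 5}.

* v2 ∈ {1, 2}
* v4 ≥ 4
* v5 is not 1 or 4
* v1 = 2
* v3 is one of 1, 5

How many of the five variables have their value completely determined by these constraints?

v1's domain is down to {2}, so v1 = 2. Strike 2 from v2, v5.
v2 must be 1 (only option left). Strike 1 from v3.
v3's domain is down to {5}, so v3 = 5. So v4, v5 can't be 5.
v4's domain is down to {4}, so v4 = 4.
That leaves v5 = 3.
Every variable is fixed: v1=2, v2=1, v3=5, v4=4, v5=3. That makes 5.

5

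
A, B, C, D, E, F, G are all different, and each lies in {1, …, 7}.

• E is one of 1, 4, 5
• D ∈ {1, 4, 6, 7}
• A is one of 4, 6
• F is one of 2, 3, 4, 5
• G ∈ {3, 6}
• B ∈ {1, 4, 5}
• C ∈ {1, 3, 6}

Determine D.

7

Among the 7 variables, 2 fits only F (and all 7 values in {1, 2, 3, 4, 5, 6, 7} must be used), so F = 2.
The 6 still-open variables together cover exactly {1, 3, 4, 5, 6, 7} — 6 values for 6 variables — and 7 appears only in D's list, so D = 7.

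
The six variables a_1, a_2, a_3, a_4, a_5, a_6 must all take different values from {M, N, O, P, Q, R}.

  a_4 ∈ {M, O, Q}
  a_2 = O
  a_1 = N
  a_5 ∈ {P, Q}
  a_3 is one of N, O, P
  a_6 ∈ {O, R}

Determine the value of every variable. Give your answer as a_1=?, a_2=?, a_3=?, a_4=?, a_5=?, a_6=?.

a_1 must be N (only option left). Strike N from a_3.
That leaves a_2 = O. Strike O from a_3, a_4, a_6.
a_3 must be P (only option left). So a_5 can't be P.
That leaves a_5 = Q. Remove Q from a_4.
a_6's domain is down to {R}, so a_6 = R.
a_4 has just one choice, so a_4 = M.

a_1=N, a_2=O, a_3=P, a_4=M, a_5=Q, a_6=R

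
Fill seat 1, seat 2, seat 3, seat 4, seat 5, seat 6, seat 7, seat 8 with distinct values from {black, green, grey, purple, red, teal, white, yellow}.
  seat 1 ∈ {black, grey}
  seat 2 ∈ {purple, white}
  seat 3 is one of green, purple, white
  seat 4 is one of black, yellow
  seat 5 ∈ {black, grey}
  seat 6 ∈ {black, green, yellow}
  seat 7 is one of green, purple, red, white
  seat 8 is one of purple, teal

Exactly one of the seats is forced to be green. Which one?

Among the 8 variables, red fits only seat 7 (and all 8 values in {black, green, grey, purple, red, teal, white, yellow} must be used), so seat 7 = red.
The 7 still-open variables together cover exactly {black, green, grey, purple, teal, white, yellow} — 7 values for 7 variables — and teal appears only in seat 8's list, so seat 8 = teal.
seat 1 and seat 5 between them cover only {black, grey} — a naked pair. Remove those values from seat 4, seat 6.
seat 4 must be yellow (only option left). Remove yellow from seat 6.
So green goes to seat 6.

seat 6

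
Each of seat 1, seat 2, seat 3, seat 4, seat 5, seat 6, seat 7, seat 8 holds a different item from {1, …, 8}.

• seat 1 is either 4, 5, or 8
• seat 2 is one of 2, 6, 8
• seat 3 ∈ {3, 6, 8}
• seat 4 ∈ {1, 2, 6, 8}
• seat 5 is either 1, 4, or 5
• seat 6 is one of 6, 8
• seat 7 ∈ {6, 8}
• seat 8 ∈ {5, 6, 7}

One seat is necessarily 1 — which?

seat 4

The 8 variables draw from only 8 values {1, 2, 3, 4, 5, 6, 7, 8}, so each is used; only seat 3 can be 3, hence seat 3 = 3.
The 7 still-open variables together cover exactly {1, 2, 4, 5, 6, 7, 8} — 7 values for 7 variables — and 7 appears only in seat 8's list, so seat 8 = 7.
The 2 variables seat 6 and seat 7 are confined to {6, 8}, which locks those values in; drop them from seat 1, seat 2, seat 4.
seat 2's domain is down to {2}, so seat 2 = 2. Strike 2 from seat 4.
So 1 goes to seat 4.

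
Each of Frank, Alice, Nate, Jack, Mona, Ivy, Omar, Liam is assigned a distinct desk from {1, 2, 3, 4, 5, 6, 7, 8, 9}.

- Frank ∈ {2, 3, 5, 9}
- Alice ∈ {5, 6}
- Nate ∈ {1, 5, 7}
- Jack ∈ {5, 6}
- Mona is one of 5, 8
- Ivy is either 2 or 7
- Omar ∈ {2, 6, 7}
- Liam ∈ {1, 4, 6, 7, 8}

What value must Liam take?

The 2 variables Alice and Jack are confined to {5, 6}, which locks those values in; drop them from Frank, Nate, Mona, Omar, Liam.
Mona has just one choice, so Mona = 8. Strike 8 from Liam.
The 2 variables Ivy and Omar are confined to {2, 7}, which locks those values in; drop them from Frank, Nate, Liam.
Nate's domain is down to {1}, so Nate = 1. Eliminate 1 elsewhere: Liam.
So Liam = 4.

4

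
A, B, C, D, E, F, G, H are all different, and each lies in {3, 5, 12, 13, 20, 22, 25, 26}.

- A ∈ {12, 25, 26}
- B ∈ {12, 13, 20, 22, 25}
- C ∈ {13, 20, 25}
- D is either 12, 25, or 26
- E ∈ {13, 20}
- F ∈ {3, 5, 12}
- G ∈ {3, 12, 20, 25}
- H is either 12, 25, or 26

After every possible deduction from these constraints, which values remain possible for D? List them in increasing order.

The 8 variables together cover exactly {3, 5, 12, 13, 20, 22, 25, 26} — 8 values for 8 variables — and 5 appears only in F's list, so F = 5.
The 7 still-open variables together cover exactly {3, 12, 13, 20, 22, 25, 26} — 7 values for 7 variables — and 3 appears only in G's list, so G = 3.
The 6 still-open variables draw from only 6 values {12, 13, 20, 22, 25, 26}, so each is used; only B can be 22, hence B = 22.
A, D, H share exactly the 3 values {12, 25, 26}; by pigeonhole those values go to them, so strike 12, 25, 26 from C.
No further eliminations apply; D can still be any of 12, 25, 26.

12, 25, 26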